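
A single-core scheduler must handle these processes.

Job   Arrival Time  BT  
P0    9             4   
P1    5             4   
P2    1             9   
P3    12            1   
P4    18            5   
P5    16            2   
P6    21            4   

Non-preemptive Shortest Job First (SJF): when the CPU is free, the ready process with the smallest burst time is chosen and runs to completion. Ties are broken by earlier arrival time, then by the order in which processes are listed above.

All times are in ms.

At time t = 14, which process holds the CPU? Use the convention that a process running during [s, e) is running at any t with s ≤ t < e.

P3

Timeline: | idle 0-1 | P2 1-10 | P1 10-14 | P3 14-15 | P0 15-19 | P5 19-21 | P6 21-25 | P4 25-30 |
Completion: P0=19  P1=14  P2=10  P3=15  P4=30  P5=21  P6=25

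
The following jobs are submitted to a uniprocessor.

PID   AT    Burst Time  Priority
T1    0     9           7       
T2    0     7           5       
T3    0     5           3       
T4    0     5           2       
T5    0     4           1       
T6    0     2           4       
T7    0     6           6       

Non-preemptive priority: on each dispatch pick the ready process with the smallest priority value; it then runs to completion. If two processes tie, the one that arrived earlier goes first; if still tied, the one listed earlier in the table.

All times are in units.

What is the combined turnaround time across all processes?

133

Gantt: | T5 0-4 | T4 4-9 | T3 9-14 | T6 14-16 | T2 16-23 | T7 23-29 | T1 29-38 |
Completion: T1=38  T2=23  T3=14  T4=9  T5=4  T6=16  T7=29
Turnaround (C−A): T1=38  T2=23  T3=14  T4=9  T5=4  T6=16  T7=29
Turnaround = completion − arrival: T1=38, T2=23, T3=14, T4=9, T5=4, T6=16, T7=29
Total turnaround = 38 + 23 + 14 + 9 + 4 + 16 + 29 = 133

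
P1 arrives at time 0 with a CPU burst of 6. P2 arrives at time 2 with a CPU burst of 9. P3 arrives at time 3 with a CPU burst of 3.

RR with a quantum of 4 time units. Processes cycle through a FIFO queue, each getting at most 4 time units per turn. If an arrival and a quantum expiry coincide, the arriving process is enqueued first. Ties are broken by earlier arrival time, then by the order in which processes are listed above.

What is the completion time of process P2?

Gantt: | P1 0-4 | P2 4-8 | P3 8-11 | P1 11-13 | P2 13-18 |
Completion: P1=13  P2=18  P3=11
Turnaround (C−A): P1=13  P2=16  P3=8

18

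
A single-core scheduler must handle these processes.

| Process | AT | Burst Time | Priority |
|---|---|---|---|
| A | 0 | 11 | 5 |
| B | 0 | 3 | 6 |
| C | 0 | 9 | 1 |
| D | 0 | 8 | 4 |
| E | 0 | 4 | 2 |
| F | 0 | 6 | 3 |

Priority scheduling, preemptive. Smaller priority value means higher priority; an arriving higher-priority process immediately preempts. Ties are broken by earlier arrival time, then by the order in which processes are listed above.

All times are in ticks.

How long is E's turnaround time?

Gantt: | C 0-9 | E 9-13 | F 13-19 | D 19-27 | A 27-38 | B 38-41 |
Completion: A=38  B=41  C=9  D=27  E=13  F=19
Turnaround (C−A): A=38  B=41  C=9  D=27  E=13  F=19
Turnaround(E) = completion − arrival = 13 − 0 = 13

13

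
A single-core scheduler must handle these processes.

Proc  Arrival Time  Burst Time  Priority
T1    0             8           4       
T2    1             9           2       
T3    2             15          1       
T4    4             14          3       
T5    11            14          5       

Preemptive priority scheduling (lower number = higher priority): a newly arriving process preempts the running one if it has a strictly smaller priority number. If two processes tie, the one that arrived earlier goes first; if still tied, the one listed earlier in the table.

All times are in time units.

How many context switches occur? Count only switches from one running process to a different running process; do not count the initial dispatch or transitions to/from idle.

6

Gantt: | T1 0-1 | T2 1-2 | T3 2-17 | T2 17-25 | T4 25-39 | T1 39-46 | T5 46-60 |
Completion: T1=46  T2=25  T3=17  T4=39  T5=60
Turnaround (C−A): T1=46  T2=24  T3=15  T4=35  T5=49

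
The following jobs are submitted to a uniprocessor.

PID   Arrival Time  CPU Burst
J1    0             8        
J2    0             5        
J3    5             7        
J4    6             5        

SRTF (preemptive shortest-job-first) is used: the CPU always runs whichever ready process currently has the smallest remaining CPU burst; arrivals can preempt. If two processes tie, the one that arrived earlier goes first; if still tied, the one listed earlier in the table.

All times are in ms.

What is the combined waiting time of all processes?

22

Schedule: | J2 0-5 | J3 5-6 | J4 6-11 | J3 11-17 | J1 17-25 |
Completion: J1=25  J2=5  J3=17  J4=11
Turnaround (C−A): J1=25  J2=5  J3=12  J4=5
Waiting = turnaround − burst: J1=17, J2=0, J3=5, J4=0
Total waiting = 17 + 0 + 5 + 0 = 22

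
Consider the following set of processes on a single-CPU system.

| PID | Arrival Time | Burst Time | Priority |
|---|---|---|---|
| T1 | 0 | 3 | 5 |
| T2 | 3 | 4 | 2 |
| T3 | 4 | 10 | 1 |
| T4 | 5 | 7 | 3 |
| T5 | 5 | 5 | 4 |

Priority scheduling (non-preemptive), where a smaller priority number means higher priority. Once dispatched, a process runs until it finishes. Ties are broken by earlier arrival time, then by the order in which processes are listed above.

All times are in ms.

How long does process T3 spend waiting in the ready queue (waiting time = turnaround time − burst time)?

Gantt: | T1 0-3 | T2 3-7 | T3 7-17 | T4 17-24 | T5 24-29 |
Completion: T1=3  T2=7  T3=17  T4=24  T5=29
Waiting(T3) = turnaround − burst = 13 − 10 = 3

3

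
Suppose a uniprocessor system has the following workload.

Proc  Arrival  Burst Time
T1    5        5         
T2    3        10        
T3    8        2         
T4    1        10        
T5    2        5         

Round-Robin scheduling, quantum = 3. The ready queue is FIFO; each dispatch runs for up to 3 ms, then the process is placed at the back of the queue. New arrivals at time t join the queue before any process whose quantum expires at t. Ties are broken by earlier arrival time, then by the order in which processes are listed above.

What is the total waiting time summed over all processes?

80

Timeline: | idle 0-1 | T4 1-4 | T5 4-7 | T2 7-10 | T4 10-13 | T1 13-16 | T5 16-18 | T3 18-20 | T2 20-23 | T4 23-26 | T1 26-28 | T2 28-31 | T4 31-32 | T2 32-33 |
Completion: T1=28  T2=33  T3=20  T4=32  T5=18
Waiting = turnaround − burst: T1=18, T2=20, T3=10, T4=21, T5=11
Total waiting = 18 + 20 + 10 + 21 + 11 = 80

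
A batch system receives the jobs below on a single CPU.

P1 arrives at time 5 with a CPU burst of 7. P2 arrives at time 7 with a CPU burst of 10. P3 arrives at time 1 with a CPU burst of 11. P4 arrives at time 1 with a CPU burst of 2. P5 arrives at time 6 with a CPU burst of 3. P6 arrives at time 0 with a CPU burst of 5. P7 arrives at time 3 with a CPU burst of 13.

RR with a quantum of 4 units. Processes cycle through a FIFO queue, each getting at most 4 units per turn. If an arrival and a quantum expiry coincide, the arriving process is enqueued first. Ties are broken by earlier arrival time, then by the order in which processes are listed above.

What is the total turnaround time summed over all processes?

206

Timeline: | P6 0-4 | P3 4-8 | P4 8-10 | P7 10-14 | P6 14-15 | P1 15-19 | P5 19-22 | P2 22-26 | P3 26-30 | P7 30-34 | P1 34-37 | P2 37-41 | P3 41-44 | P7 44-48 | P2 48-50 | P7 50-51 |
Completion: P1=37  P2=50  P3=44  P4=10  P5=22  P6=15  P7=51
Turnaround (C−A): P1=32  P2=43  P3=43  P4=9  P5=16  P6=15  P7=48
Turnaround = completion − arrival: P1=32, P2=43, P3=43, P4=9, P5=16, P6=15, P7=48
Total turnaround = 32 + 43 + 43 + 9 + 16 + 15 + 48 = 206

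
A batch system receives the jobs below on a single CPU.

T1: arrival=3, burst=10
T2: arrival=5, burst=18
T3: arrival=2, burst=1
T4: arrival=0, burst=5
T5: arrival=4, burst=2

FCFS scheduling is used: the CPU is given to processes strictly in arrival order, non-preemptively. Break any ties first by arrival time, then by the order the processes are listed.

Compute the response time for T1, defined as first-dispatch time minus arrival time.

Timeline: | T4 0-5 | T3 5-6 | T1 6-16 | T5 16-18 | T2 18-36 |
Completion: T1=16  T2=36  T3=6  T4=5  T5=18
Response(T1) = first start − arrival = 6 − 3 = 3

3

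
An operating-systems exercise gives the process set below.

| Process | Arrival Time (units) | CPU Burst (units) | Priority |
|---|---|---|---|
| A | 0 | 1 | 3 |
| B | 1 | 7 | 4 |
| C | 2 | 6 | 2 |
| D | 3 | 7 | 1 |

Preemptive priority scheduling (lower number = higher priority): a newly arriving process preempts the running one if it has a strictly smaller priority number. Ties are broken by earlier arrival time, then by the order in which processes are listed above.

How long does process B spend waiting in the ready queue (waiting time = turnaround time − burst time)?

Timeline: | A 0-1 | B 1-2 | C 2-3 | D 3-10 | C 10-15 | B 15-21 |
Completion: A=1  B=21  C=15  D=10
Waiting(B) = turnaround − burst = 20 − 7 = 13

13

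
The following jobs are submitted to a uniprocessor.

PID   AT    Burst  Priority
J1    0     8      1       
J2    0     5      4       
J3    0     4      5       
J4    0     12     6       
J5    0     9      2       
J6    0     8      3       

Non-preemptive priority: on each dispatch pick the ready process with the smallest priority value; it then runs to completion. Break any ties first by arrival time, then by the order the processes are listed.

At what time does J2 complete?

Timeline: | J1 0-8 | J5 8-17 | J6 17-25 | J2 25-30 | J3 30-34 | J4 34-46 |
Completion: J1=8  J2=30  J3=34  J4=46  J5=17  J6=25
Turnaround (C−A): J1=8  J2=30  J3=34  J4=46  J5=17  J6=25

30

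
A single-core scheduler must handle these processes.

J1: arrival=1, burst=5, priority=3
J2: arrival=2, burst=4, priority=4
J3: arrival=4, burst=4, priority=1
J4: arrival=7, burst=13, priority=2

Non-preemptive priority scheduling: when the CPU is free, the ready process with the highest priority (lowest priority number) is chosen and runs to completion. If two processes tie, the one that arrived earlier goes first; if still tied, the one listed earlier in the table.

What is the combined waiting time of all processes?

Schedule: | idle 0-1 | J1 1-6 | J3 6-10 | J4 10-23 | J2 23-27 |
Completion: J1=6  J2=27  J3=10  J4=23
Turnaround (C−A): J1=5  J2=25  J3=6  J4=16
Waiting = turnaround − burst: J1=0, J2=21, J3=2, J4=3
Total waiting = 0 + 21 + 2 + 3 = 26

26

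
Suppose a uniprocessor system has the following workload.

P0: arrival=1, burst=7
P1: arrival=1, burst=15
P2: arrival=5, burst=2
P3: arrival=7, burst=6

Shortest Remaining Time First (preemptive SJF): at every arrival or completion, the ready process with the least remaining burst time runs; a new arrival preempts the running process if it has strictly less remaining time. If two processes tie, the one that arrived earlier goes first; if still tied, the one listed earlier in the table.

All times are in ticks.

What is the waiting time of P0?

2

Gantt: | idle 0-1 | P0 1-5 | P2 5-7 | P0 7-10 | P3 10-16 | P1 16-31 |
Completion: P0=10  P1=31  P2=7  P3=16
Turnaround (C−A): P0=9  P1=30  P2=2  P3=9
Waiting(P0) = turnaround − burst = 9 − 7 = 2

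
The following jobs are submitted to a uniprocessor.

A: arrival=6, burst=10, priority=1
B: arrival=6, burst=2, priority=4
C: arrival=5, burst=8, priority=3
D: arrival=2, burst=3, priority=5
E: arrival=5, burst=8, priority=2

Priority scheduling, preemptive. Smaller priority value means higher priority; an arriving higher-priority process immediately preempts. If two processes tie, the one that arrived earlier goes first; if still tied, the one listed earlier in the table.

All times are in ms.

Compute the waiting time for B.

25

Timeline: | idle 0-2 | D 2-5 | E 5-6 | A 6-16 | E 16-23 | C 23-31 | B 31-33 |
Completion: A=16  B=33  C=31  D=5  E=23
Waiting(B) = turnaround − burst = 27 − 2 = 25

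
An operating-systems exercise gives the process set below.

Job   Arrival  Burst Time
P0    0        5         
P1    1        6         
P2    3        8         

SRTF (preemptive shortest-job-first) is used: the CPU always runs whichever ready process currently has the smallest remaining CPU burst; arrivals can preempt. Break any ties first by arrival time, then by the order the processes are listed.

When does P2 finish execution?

Gantt: | P0 0-5 | P1 5-11 | P2 11-19 |
Completion: P0=5  P1=11  P2=19
Turnaround (C−A): P0=5  P1=10  P2=16

19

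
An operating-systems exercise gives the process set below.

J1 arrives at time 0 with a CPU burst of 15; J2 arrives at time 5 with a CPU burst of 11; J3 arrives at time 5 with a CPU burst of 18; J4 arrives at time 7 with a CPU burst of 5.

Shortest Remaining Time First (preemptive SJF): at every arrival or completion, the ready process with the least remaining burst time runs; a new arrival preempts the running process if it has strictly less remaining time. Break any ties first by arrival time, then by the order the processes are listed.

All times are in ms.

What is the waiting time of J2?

Timeline: | J1 0-7 | J4 7-12 | J1 12-20 | J2 20-31 | J3 31-49 |
Completion: J1=20  J2=31  J3=49  J4=12
Waiting(J2) = turnaround − burst = 26 − 11 = 15

15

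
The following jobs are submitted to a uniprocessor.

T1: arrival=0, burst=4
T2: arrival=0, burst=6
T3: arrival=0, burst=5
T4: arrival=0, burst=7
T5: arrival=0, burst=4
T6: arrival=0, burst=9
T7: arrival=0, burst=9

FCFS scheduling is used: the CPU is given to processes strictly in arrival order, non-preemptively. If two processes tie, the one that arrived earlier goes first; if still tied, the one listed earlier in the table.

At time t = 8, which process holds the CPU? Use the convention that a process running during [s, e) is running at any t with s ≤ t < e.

T2

Timeline: | T1 0-4 | T2 4-10 | T3 10-15 | T4 15-22 | T5 22-26 | T6 26-35 | T7 35-44 |
Completion: T1=4  T2=10  T3=15  T4=22  T5=26  T6=35  T7=44
Turnaround (C−A): T1=4  T2=10  T3=15  T4=22  T5=26  T6=35  T7=44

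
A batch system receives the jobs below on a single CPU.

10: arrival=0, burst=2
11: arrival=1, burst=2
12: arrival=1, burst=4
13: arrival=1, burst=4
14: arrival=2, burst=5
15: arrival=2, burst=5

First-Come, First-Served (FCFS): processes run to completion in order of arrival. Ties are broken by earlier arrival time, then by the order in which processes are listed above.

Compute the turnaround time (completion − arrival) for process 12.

7

Schedule: | 10 0-2 | 11 2-4 | 12 4-8 | 13 8-12 | 14 12-17 | 15 17-22 |
Completion: 10=2  11=4  12=8  13=12  14=17  15=22
Turnaround(12) = completion − arrival = 8 − 1 = 7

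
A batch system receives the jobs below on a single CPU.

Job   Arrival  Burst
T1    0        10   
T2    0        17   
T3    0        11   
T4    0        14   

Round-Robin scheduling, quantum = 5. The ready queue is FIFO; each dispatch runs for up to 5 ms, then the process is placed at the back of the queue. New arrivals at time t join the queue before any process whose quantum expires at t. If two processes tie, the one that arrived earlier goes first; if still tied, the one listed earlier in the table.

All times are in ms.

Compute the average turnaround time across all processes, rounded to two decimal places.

43.25

Gantt: | T1 0-5 | T2 5-10 | T3 10-15 | T4 15-20 | T1 20-25 | T2 25-30 | T3 30-35 | T4 35-40 | T2 40-45 | T3 45-46 | T4 46-50 | T2 50-52 |
Completion: T1=25  T2=52  T3=46  T4=50
Turnaround times: T1=25, T2=52, T3=46, T4=50
Average turnaround = (25+52+46+50) / 4 = 173/4 = 43.25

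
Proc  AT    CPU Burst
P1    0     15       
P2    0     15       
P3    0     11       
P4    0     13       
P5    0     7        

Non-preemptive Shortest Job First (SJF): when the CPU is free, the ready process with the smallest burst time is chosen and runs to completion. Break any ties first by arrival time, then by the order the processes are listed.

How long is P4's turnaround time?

Timeline: | P5 0-7 | P3 7-18 | P4 18-31 | P1 31-46 | P2 46-61 |
Completion: P1=46  P2=61  P3=18  P4=31  P5=7
Turnaround (C−A): P1=46  P2=61  P3=18  P4=31  P5=7
Turnaround(P4) = completion − arrival = 31 − 0 = 31

31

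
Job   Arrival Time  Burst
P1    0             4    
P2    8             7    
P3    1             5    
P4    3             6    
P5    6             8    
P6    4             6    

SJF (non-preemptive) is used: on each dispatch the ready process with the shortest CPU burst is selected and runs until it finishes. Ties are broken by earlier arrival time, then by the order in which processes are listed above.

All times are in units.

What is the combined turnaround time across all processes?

91

Gantt: | P1 0-4 | P3 4-9 | P4 9-15 | P6 15-21 | P2 21-28 | P5 28-36 |
Completion: P1=4  P2=28  P3=9  P4=15  P5=36  P6=21
Turnaround (C−A): P1=4  P2=20  P3=8  P4=12  P5=30  P6=17
Turnaround = completion − arrival: P1=4, P2=20, P3=8, P4=12, P5=30, P6=17
Total turnaround = 4 + 20 + 8 + 12 + 30 + 17 = 91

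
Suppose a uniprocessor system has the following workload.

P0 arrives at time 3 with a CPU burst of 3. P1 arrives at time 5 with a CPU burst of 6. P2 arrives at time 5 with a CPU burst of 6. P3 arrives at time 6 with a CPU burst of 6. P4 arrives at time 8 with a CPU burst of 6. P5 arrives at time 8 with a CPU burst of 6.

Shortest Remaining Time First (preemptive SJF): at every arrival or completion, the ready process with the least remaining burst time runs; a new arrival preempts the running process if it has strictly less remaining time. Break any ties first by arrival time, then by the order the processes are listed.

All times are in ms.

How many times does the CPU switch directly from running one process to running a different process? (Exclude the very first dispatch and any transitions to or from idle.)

5

Schedule: | idle 0-3 | P0 3-6 | P1 6-12 | P2 12-18 | P3 18-24 | P4 24-30 | P5 30-36 |
Completion: P0=6  P1=12  P2=18  P3=24  P4=30  P5=36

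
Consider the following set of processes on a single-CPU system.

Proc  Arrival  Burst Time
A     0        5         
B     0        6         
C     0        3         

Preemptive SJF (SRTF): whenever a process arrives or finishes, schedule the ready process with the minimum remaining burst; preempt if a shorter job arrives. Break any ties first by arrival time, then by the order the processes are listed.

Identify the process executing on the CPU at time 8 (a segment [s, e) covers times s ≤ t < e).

B

Gantt: | C 0-3 | A 3-8 | B 8-14 |
Completion: A=8  B=14  C=3
Turnaround (C−A): A=8  B=14  C=3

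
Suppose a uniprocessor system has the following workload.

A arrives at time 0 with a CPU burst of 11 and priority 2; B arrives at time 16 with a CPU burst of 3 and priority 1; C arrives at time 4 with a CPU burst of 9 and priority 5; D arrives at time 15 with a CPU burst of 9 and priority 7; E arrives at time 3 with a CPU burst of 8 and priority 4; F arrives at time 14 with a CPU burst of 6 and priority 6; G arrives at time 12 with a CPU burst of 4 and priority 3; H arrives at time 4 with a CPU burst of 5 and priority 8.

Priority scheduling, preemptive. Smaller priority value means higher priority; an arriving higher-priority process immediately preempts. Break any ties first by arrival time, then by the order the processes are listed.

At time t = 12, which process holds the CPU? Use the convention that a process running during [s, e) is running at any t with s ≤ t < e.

Schedule: | A 0-11 | E 11-12 | G 12-16 | B 16-19 | E 19-26 | C 26-35 | F 35-41 | D 41-50 | H 50-55 |
Completion: A=11  B=19  C=35  D=50  E=26  F=41  G=16  H=55
Turnaround (C−A): A=11  B=3  C=31  D=35  E=23  F=27  G=4  H=51

G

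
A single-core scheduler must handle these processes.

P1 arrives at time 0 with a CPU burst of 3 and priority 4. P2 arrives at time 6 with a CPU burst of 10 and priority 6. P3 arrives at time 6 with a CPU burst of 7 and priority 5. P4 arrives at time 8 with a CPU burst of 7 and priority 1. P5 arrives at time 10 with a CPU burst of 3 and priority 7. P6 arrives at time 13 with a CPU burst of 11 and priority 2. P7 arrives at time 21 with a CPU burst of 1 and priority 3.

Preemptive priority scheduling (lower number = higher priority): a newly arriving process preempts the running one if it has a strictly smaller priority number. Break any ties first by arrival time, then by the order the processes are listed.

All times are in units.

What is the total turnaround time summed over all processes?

126

Gantt: | P1 0-3 | idle 3-6 | P3 6-8 | P4 8-15 | P6 15-26 | P7 26-27 | P3 27-32 | P2 32-42 | P5 42-45 |
Completion: P1=3  P2=42  P3=32  P4=15  P5=45  P6=26  P7=27
Turnaround (C−A): P1=3  P2=36  P3=26  P4=7  P5=35  P6=13  P7=6
Turnaround = completion − arrival: P1=3, P2=36, P3=26, P4=7, P5=35, P6=13, P7=6
Total turnaround = 3 + 36 + 26 + 7 + 35 + 13 + 6 = 126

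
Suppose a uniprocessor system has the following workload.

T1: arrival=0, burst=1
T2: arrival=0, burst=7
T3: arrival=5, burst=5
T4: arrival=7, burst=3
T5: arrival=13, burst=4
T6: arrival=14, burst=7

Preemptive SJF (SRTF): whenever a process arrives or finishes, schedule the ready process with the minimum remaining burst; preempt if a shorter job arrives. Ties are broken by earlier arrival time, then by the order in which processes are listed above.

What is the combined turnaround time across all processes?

44

Schedule: | T1 0-1 | T2 1-8 | T4 8-11 | T3 11-16 | T5 16-20 | T6 20-27 |
Completion: T1=1  T2=8  T3=16  T4=11  T5=20  T6=27
Turnaround (C−A): T1=1  T2=8  T3=11  T4=4  T5=7  T6=13
Turnaround = completion − arrival: T1=1, T2=8, T3=11, T4=4, T5=7, T6=13
Total turnaround = 1 + 8 + 11 + 4 + 7 + 13 = 44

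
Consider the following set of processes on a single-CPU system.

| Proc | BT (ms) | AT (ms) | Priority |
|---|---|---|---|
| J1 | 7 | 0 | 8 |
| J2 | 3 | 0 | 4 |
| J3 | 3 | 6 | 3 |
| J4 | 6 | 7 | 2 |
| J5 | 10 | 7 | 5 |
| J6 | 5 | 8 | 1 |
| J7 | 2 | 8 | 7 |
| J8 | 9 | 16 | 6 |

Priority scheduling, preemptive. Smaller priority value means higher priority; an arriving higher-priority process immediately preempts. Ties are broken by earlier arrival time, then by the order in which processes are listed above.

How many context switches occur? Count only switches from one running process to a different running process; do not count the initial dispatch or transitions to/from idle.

10

Timeline: | J2 0-3 | J1 3-6 | J3 6-7 | J4 7-8 | J6 8-13 | J4 13-18 | J3 18-20 | J5 20-30 | J8 30-39 | J7 39-41 | J1 41-45 |
Completion: J1=45  J2=3  J3=20  J4=18  J5=30  J6=13  J7=41  J8=39
Turnaround (C−A): J1=45  J2=3  J3=14  J4=11  J5=23  J6=5  J7=33  J8=23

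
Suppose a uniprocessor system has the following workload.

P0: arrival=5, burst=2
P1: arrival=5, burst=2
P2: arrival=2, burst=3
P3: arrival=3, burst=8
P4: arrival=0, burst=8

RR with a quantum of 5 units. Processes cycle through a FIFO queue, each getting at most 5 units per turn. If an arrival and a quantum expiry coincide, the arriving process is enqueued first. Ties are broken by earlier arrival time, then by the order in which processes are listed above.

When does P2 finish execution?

Gantt: | P4 0-5 | P2 5-8 | P3 8-13 | P0 13-15 | P1 15-17 | P4 17-20 | P3 20-23 |
Completion: P0=15  P1=17  P2=8  P3=23  P4=20
Turnaround (C−A): P0=10  P1=12  P2=6  P3=20  P4=20

8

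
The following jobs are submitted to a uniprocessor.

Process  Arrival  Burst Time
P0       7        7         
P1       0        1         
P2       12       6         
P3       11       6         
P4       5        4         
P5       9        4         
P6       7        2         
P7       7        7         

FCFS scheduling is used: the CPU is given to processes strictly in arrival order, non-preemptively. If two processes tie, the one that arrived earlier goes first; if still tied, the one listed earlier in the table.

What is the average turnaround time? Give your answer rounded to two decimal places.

Gantt: | P1 0-1 | idle 1-5 | P4 5-9 | P0 9-16 | P6 16-18 | P7 18-25 | P5 25-29 | P3 29-35 | P2 35-41 |
Completion: P0=16  P1=1  P2=41  P3=35  P4=9  P5=29  P6=18  P7=25
Turnaround (C−A): P0=9  P1=1  P2=29  P3=24  P4=4  P5=20  P6=11  P7=18
Turnaround times: P0=9, P1=1, P2=29, P3=24, P4=4, P5=20, P6=11, P7=18
Average turnaround = (9+1+29+24+4+20+11+18) / 8 = 116/8 = 14.50

14.50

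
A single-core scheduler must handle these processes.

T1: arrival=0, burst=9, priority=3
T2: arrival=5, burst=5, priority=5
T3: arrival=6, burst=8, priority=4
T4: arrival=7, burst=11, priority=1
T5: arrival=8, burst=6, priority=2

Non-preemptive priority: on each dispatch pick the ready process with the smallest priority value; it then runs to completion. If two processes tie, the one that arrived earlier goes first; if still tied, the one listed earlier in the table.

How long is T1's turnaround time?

9

Gantt: | T1 0-9 | T4 9-20 | T5 20-26 | T3 26-34 | T2 34-39 |
Completion: T1=9  T2=39  T3=34  T4=20  T5=26
Turnaround (C−A): T1=9  T2=34  T3=28  T4=13  T5=18
Turnaround(T1) = completion − arrival = 9 − 0 = 9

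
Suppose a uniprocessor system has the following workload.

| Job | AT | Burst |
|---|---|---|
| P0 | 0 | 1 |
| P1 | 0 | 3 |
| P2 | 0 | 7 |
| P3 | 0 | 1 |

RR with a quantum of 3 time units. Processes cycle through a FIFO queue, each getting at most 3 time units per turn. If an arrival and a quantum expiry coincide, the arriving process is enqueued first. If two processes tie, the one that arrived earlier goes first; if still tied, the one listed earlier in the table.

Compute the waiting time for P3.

7

Schedule: | P0 0-1 | P1 1-4 | P2 4-7 | P3 7-8 | P2 8-12 |
Completion: P0=1  P1=4  P2=12  P3=8
Turnaround (C−A): P0=1  P1=4  P2=12  P3=8
Waiting(P3) = turnaround − burst = 8 − 1 = 7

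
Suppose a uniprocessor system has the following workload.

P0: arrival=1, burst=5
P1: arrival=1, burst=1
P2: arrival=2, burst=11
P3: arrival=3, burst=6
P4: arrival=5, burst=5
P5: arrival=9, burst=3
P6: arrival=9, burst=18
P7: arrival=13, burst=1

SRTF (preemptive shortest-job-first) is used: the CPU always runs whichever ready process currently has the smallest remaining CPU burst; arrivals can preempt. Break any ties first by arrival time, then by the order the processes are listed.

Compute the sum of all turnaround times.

114

Schedule: | idle 0-1 | P1 1-2 | P0 2-7 | P4 7-12 | P5 12-13 | P7 13-14 | P5 14-16 | P3 16-22 | P2 22-33 | P6 33-51 |
Completion: P0=7  P1=2  P2=33  P3=22  P4=12  P5=16  P6=51  P7=14
Turnaround = completion − arrival: P0=6, P1=1, P2=31, P3=19, P4=7, P5=7, P6=42, P7=1
Total turnaround = 6 + 1 + 31 + 19 + 7 + 7 + 42 + 1 = 114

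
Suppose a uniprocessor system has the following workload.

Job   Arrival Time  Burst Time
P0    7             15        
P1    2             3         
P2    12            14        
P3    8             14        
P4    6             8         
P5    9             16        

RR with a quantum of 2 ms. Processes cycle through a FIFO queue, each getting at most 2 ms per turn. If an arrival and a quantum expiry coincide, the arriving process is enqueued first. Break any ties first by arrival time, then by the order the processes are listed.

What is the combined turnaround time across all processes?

Timeline: | idle 0-2 | P1 2-5 | idle 5-6 | P4 6-8 | P0 8-10 | P3 10-12 | P4 12-14 | P5 14-16 | P0 16-18 | P2 18-20 | P3 20-22 | P4 22-24 | P5 24-26 | P0 26-28 | P2 28-30 | P3 30-32 | P4 32-34 | P5 34-36 | P0 36-38 | P2 38-40 | P3 40-42 | P5 42-44 | P0 44-46 | P2 46-48 | P3 48-50 | P5 50-52 | P0 52-54 | P2 54-56 | P3 56-58 | P5 58-60 | P0 60-62 | P2 62-64 | P3 64-66 | P5 66-68 | P0 68-69 | P2 69-71 | P5 71-73 |
Completion: P0=69  P1=5  P2=71  P3=66  P4=34  P5=73
Turnaround = completion − arrival: P0=62, P1=3, P2=59, P3=58, P4=28, P5=64
Total turnaround = 62 + 3 + 59 + 58 + 28 + 64 = 274

274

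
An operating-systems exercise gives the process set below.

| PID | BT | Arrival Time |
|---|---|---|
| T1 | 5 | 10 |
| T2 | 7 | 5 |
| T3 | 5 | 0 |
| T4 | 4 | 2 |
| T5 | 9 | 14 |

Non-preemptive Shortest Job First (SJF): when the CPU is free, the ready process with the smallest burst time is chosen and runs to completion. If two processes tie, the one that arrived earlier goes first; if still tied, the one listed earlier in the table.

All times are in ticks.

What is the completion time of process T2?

Gantt: | T3 0-5 | T4 5-9 | T2 9-16 | T1 16-21 | T5 21-30 |
Completion: T1=21  T2=16  T3=5  T4=9  T5=30

16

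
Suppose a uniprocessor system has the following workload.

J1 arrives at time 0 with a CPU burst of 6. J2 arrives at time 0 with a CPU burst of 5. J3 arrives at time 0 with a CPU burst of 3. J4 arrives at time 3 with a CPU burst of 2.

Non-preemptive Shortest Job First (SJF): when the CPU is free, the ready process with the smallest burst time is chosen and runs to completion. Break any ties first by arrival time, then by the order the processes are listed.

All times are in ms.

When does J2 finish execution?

10

Schedule: | J3 0-3 | J4 3-5 | J2 5-10 | J1 10-16 |
Completion: J1=16  J2=10  J3=3  J4=5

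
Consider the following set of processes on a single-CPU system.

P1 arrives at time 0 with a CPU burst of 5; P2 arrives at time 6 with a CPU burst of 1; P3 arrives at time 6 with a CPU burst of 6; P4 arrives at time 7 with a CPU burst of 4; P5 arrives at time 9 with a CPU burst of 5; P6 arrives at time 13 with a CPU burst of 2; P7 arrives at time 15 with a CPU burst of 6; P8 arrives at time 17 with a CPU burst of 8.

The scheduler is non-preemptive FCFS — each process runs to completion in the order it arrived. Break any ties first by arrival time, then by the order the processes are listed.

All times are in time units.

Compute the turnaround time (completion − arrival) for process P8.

21

Gantt: | P1 0-5 | idle 5-6 | P2 6-7 | P3 7-13 | P4 13-17 | P5 17-22 | P6 22-24 | P7 24-30 | P8 30-38 |
Completion: P1=5  P2=7  P3=13  P4=17  P5=22  P6=24  P7=30  P8=38
Turnaround(P8) = completion − arrival = 38 − 17 = 21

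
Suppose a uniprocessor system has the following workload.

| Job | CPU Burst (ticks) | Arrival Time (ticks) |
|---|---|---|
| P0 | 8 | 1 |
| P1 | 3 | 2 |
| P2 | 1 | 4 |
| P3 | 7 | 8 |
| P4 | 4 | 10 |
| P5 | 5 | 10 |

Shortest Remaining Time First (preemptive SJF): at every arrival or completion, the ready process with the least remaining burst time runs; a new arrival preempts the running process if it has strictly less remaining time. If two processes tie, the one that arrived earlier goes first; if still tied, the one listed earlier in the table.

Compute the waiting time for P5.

Schedule: | idle 0-1 | P0 1-2 | P1 2-5 | P2 5-6 | P0 6-13 | P4 13-17 | P5 17-22 | P3 22-29 |
Completion: P0=13  P1=5  P2=6  P3=29  P4=17  P5=22
Waiting(P5) = turnaround − burst = 12 − 5 = 7

7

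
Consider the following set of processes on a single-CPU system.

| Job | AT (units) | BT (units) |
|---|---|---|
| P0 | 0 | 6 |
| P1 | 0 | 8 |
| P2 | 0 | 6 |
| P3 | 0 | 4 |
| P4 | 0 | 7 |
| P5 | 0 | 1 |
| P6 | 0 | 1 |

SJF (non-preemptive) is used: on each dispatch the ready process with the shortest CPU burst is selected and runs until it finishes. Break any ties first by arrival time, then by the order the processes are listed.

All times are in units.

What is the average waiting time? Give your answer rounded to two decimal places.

9.14

Gantt: | P5 0-1 | P6 1-2 | P3 2-6 | P0 6-12 | P2 12-18 | P4 18-25 | P1 25-33 |
Completion: P0=12  P1=33  P2=18  P3=6  P4=25  P5=1  P6=2
Turnaround (C−A): P0=12  P1=33  P2=18  P3=6  P4=25  P5=1  P6=2
Waiting times: P0=6, P1=25, P2=12, P3=2, P4=18, P5=0, P6=1
Average waiting = (6+25+12+2+18+0+1) / 7 = 64/7 = 9.14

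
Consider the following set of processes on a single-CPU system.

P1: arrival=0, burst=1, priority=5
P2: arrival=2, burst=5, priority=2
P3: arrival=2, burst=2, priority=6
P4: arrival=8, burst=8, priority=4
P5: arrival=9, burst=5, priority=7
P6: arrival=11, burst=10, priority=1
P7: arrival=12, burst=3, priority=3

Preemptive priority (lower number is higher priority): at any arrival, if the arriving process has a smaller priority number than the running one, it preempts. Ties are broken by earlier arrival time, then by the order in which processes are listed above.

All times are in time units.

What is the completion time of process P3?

30

Schedule: | P1 0-1 | idle 1-2 | P2 2-7 | P3 7-8 | P4 8-11 | P6 11-21 | P7 21-24 | P4 24-29 | P3 29-30 | P5 30-35 |
Completion: P1=1  P2=7  P3=30  P4=29  P5=35  P6=21  P7=24
Turnaround (C−A): P1=1  P2=5  P3=28  P4=21  P5=26  P6=10  P7=12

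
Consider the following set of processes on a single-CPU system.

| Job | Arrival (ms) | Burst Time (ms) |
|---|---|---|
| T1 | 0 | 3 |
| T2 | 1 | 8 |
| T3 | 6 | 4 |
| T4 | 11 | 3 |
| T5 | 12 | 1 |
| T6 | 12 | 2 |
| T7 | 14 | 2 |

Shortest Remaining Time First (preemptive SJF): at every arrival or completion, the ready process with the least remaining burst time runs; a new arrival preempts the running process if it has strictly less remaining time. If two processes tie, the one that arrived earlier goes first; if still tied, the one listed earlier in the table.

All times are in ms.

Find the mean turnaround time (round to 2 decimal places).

Timeline: | T1 0-3 | T2 3-6 | T3 6-10 | T2 10-11 | T4 11-12 | T5 12-13 | T4 13-15 | T6 15-17 | T7 17-19 | T2 19-23 |
Completion: T1=3  T2=23  T3=10  T4=15  T5=13  T6=17  T7=19
Turnaround times: T1=3, T2=22, T3=4, T4=4, T5=1, T6=5, T7=5
Average turnaround = (3+22+4+4+1+5+5) / 7 = 44/7 = 6.29

6.29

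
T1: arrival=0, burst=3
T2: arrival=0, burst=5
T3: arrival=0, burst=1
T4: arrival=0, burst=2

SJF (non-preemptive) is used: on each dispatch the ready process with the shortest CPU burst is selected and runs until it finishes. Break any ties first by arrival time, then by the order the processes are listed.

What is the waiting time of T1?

Schedule: | T3 0-1 | T4 1-3 | T1 3-6 | T2 6-11 |
Completion: T1=6  T2=11  T3=1  T4=3
Turnaround (C−A): T1=6  T2=11  T3=1  T4=3
Waiting(T1) = turnaround − burst = 6 − 3 = 3

3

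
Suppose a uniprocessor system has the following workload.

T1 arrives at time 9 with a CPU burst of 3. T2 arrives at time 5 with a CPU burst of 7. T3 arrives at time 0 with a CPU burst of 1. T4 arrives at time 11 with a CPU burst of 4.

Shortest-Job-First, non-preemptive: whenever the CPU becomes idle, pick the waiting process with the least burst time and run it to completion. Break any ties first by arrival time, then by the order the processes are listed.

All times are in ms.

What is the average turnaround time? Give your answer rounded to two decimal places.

5.50

Schedule: | T3 0-1 | idle 1-5 | T2 5-12 | T1 12-15 | T4 15-19 |
Completion: T1=15  T2=12  T3=1  T4=19
Turnaround times: T1=6, T2=7, T3=1, T4=8
Average turnaround = (6+7+1+8) / 4 = 22/4 = 5.50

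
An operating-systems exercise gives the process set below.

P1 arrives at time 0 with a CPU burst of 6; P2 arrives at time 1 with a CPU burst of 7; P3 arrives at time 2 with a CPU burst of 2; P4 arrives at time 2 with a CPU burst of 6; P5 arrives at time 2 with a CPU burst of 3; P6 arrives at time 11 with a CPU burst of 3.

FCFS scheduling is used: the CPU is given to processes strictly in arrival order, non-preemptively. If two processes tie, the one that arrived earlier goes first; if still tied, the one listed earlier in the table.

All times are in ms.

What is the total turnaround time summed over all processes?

88

Timeline: | P1 0-6 | P2 6-13 | P3 13-15 | P4 15-21 | P5 21-24 | P6 24-27 |
Completion: P1=6  P2=13  P3=15  P4=21  P5=24  P6=27
Turnaround (C−A): P1=6  P2=12  P3=13  P4=19  P5=22  P6=16
Turnaround = completion − arrival: P1=6, P2=12, P3=13, P4=19, P5=22, P6=16
Total turnaround = 6 + 12 + 13 + 19 + 22 + 16 = 88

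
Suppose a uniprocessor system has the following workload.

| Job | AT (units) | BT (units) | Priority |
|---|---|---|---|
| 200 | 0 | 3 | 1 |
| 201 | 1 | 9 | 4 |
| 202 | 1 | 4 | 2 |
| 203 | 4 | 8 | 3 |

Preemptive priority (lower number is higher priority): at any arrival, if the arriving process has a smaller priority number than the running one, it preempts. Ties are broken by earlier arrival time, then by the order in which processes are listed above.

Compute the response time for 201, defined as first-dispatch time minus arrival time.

14

Timeline: | 200 0-3 | 202 3-7 | 203 7-15 | 201 15-24 |
Completion: 200=3  201=24  202=7  203=15
Turnaround (C−A): 200=3  201=23  202=6  203=11
Response(201) = first start − arrival = 15 − 1 = 14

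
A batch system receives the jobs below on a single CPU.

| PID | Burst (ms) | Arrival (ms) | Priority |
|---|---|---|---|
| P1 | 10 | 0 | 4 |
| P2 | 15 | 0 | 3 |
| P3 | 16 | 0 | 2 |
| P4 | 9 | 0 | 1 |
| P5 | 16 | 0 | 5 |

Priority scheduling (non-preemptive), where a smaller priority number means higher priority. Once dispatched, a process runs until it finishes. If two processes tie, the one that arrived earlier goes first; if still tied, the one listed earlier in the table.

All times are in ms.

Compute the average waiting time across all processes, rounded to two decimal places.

24.80

Schedule: | P4 0-9 | P3 9-25 | P2 25-40 | P1 40-50 | P5 50-66 |
Completion: P1=50  P2=40  P3=25  P4=9  P5=66
Waiting times: P1=40, P2=25, P3=9, P4=0, P5=50
Average waiting = (40+25+9+0+50) / 5 = 124/5 = 24.80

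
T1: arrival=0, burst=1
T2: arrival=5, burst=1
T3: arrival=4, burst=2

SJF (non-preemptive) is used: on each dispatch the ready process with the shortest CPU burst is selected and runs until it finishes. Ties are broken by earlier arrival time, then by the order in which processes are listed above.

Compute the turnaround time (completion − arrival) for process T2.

Timeline: | T1 0-1 | idle 1-4 | T3 4-6 | T2 6-7 |
Completion: T1=1  T2=7  T3=6
Turnaround (C−A): T1=1  T2=2  T3=2
Turnaround(T2) = completion − arrival = 7 − 5 = 2

2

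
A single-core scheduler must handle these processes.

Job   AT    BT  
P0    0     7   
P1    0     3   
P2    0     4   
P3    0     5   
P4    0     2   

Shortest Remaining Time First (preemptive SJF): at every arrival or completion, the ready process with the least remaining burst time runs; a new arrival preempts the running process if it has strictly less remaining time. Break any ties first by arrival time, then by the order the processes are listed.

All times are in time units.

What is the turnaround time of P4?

Gantt: | P4 0-2 | P1 2-5 | P2 5-9 | P3 9-14 | P0 14-21 |
Completion: P0=21  P1=5  P2=9  P3=14  P4=2
Turnaround (C−A): P0=21  P1=5  P2=9  P3=14  P4=2
Turnaround(P4) = completion − arrival = 2 − 0 = 2

2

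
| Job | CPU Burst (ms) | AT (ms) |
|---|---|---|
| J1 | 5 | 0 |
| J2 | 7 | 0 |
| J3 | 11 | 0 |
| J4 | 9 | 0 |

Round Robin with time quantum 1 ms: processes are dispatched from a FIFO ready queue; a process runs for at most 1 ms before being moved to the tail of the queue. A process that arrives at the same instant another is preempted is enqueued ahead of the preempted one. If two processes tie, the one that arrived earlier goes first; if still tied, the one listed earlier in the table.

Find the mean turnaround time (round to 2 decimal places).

25.75

Gantt: | J1 0-1 | J2 1-2 | J3 2-3 | J4 3-4 | J1 4-5 | J2 5-6 | J3 6-7 | J4 7-8 | J1 8-9 | J2 9-10 | J3 10-11 | J4 11-12 | J1 12-13 | J2 13-14 | J3 14-15 | J4 15-16 | J1 16-17 | J2 17-18 | J3 18-19 | J4 19-20 | J2 20-21 | J3 21-22 | J4 22-23 | J2 23-24 | J3 24-25 | J4 25-26 | J3 26-27 | J4 27-28 | J3 28-29 | J4 29-30 | J3 30-32 |
Completion: J1=17  J2=24  J3=32  J4=30
Turnaround times: J1=17, J2=24, J3=32, J4=30
Average turnaround = (17+24+32+30) / 4 = 103/4 = 25.75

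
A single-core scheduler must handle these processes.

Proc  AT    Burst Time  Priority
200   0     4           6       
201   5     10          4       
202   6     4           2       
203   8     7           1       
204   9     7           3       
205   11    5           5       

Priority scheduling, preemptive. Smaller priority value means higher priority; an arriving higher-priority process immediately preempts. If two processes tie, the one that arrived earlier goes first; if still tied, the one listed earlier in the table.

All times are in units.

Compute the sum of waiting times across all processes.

Gantt: | 200 0-4 | idle 4-5 | 201 5-6 | 202 6-8 | 203 8-15 | 202 15-17 | 204 17-24 | 201 24-33 | 205 33-38 |
Completion: 200=4  201=33  202=17  203=15  204=24  205=38
Turnaround (C−A): 200=4  201=28  202=11  203=7  204=15  205=27
Waiting = turnaround − burst: 200=0, 201=18, 202=7, 203=0, 204=8, 205=22
Total waiting = 0 + 18 + 7 + 0 + 8 + 22 = 55

55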